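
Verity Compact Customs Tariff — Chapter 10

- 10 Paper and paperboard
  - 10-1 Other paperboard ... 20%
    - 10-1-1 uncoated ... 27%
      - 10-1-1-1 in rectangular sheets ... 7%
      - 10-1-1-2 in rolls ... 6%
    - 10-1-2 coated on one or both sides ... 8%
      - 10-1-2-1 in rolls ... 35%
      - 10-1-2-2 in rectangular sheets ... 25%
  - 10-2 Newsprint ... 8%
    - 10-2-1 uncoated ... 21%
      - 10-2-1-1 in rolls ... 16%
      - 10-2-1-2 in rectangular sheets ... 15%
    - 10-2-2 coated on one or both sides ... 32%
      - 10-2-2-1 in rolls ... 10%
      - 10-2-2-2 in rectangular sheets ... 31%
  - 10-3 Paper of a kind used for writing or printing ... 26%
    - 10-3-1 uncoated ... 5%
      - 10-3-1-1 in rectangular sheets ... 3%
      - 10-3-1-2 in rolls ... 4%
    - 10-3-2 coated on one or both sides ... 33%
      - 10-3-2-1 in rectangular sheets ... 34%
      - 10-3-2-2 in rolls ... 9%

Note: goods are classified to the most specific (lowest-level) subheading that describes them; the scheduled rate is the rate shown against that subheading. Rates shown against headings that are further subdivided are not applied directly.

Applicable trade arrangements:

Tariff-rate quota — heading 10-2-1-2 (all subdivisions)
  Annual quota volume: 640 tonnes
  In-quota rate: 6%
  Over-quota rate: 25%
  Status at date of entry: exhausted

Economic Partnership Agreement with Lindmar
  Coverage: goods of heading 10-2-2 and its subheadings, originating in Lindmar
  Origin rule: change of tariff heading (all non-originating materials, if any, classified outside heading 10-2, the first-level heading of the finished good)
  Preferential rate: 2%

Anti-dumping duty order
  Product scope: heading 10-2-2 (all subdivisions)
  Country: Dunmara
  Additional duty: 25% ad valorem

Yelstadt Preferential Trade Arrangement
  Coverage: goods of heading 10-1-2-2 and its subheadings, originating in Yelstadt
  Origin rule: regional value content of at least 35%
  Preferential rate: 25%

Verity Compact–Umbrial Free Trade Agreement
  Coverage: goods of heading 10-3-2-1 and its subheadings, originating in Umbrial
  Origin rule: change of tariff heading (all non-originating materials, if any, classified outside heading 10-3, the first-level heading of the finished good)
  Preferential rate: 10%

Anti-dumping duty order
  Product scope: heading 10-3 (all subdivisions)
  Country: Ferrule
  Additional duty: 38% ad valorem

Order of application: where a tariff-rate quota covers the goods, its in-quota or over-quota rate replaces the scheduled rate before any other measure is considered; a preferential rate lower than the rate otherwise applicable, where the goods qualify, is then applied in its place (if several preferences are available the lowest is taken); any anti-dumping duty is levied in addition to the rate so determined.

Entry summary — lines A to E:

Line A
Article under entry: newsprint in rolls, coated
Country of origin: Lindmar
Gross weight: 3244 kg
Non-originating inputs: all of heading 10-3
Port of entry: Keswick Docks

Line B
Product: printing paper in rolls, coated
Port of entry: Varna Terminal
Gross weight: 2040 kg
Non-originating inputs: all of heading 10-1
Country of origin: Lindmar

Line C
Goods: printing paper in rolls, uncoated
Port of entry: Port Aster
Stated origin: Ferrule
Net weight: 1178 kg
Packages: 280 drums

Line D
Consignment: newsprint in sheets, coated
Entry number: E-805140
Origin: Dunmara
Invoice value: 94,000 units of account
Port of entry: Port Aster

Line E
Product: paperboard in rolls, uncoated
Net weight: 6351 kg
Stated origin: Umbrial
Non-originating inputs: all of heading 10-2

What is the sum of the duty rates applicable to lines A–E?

Line A: newsprint → 10-2; coated → 10-2-2; in rolls → 10-2-2-1. Scheduled 10%. Lindmar agreement on 10-2-2: CTH met → 2% available; preferential 2%. → 2%.
Line B: printing paper → 10-3; coated → 10-3-2; in rolls → 10-3-2-2. Scheduled 9%. Lindmar agreement on 10-2-2: 10-3-2-2 not covered. → 9%.
Line C: printing paper → 10-3; uncoated → 10-3-1; in rolls → 10-3-1-2. Scheduled 4%. anti-dumping (Ferrule, 10-3): +38%; total 4% + 38% = 42%. → 42%.
Line D: newsprint → 10-2; coated → 10-2-2; in sheets → 10-2-2-2. Scheduled 31%. anti-dumping (Dunmara, 10-2-2): +25%; total 31% + 25% = 56%. → 56%.
Line E: paperboard → 10-1; uncoated → 10-1-1; in rolls → 10-1-1-2. Scheduled 6%. Umbrial agreement on 10-3-2-1: 10-1-1-2 not covered. → 6%.
Sum: 2% + 9% + 42% + 56% + 6% = 115%.

115%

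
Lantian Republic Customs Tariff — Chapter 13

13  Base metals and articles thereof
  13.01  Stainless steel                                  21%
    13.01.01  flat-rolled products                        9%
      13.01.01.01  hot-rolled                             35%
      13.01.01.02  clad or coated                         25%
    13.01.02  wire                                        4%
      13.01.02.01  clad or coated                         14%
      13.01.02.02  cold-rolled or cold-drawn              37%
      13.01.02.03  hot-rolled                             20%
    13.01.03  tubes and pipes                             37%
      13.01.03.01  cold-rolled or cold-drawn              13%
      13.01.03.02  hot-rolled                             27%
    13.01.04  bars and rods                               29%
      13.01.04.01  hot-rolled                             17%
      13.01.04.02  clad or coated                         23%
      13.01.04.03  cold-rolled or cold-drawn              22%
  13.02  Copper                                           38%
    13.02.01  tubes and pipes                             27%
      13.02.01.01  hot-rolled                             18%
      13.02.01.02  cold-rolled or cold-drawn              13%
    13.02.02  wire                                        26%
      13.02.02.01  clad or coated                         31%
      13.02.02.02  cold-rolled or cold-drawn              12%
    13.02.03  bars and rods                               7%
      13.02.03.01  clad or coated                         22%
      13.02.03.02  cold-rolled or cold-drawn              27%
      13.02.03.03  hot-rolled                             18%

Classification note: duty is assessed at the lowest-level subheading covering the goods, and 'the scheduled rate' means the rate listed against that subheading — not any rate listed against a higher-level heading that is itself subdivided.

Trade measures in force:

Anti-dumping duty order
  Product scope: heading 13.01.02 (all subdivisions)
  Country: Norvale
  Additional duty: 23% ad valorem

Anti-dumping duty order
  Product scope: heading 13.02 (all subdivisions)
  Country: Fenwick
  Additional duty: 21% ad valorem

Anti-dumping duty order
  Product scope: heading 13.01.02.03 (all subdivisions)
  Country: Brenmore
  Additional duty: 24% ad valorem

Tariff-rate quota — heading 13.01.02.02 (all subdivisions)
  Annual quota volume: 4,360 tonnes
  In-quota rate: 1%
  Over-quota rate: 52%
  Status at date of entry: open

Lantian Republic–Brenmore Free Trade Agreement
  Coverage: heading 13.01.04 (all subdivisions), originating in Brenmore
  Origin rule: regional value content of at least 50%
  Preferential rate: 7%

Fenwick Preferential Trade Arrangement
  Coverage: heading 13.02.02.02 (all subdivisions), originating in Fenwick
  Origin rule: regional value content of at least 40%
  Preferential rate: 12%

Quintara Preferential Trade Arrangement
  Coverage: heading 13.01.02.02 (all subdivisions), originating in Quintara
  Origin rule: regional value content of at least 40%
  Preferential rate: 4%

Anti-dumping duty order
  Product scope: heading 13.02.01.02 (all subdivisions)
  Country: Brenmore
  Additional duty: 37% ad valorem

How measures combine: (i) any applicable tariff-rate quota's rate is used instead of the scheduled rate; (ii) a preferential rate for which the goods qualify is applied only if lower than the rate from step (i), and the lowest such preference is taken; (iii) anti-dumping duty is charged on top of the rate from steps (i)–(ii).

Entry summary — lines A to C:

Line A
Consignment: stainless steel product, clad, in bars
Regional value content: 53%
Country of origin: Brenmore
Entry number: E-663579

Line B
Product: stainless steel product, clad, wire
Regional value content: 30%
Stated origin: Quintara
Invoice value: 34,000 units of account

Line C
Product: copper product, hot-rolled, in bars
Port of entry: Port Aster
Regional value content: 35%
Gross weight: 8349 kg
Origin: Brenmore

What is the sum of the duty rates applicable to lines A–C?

39%

Line A: stainless steel → 13.01; in bars → 13.01.04; clad → 13.01.04.02. Scheduled 23%. Brenmore agreement on 13.01.04: RVC ≥ 50% → 7% available; preferential 7%. → 7%.
Line B: stainless steel → 13.01; wire → 13.01.02; clad → 13.01.02.01. Scheduled 14%. Quintara agreement on 13.01.02.02: 13.01.02.01 not covered. → 14%.
Line C: copper → 13.02; in bars → 13.02.03; hot-rolled → 13.02.03.03. Scheduled 18%. Brenmore agreement on 13.01.04: 13.02.03.03 not covered. → 18%.
Sum: 7% + 14% + 18% = 39%.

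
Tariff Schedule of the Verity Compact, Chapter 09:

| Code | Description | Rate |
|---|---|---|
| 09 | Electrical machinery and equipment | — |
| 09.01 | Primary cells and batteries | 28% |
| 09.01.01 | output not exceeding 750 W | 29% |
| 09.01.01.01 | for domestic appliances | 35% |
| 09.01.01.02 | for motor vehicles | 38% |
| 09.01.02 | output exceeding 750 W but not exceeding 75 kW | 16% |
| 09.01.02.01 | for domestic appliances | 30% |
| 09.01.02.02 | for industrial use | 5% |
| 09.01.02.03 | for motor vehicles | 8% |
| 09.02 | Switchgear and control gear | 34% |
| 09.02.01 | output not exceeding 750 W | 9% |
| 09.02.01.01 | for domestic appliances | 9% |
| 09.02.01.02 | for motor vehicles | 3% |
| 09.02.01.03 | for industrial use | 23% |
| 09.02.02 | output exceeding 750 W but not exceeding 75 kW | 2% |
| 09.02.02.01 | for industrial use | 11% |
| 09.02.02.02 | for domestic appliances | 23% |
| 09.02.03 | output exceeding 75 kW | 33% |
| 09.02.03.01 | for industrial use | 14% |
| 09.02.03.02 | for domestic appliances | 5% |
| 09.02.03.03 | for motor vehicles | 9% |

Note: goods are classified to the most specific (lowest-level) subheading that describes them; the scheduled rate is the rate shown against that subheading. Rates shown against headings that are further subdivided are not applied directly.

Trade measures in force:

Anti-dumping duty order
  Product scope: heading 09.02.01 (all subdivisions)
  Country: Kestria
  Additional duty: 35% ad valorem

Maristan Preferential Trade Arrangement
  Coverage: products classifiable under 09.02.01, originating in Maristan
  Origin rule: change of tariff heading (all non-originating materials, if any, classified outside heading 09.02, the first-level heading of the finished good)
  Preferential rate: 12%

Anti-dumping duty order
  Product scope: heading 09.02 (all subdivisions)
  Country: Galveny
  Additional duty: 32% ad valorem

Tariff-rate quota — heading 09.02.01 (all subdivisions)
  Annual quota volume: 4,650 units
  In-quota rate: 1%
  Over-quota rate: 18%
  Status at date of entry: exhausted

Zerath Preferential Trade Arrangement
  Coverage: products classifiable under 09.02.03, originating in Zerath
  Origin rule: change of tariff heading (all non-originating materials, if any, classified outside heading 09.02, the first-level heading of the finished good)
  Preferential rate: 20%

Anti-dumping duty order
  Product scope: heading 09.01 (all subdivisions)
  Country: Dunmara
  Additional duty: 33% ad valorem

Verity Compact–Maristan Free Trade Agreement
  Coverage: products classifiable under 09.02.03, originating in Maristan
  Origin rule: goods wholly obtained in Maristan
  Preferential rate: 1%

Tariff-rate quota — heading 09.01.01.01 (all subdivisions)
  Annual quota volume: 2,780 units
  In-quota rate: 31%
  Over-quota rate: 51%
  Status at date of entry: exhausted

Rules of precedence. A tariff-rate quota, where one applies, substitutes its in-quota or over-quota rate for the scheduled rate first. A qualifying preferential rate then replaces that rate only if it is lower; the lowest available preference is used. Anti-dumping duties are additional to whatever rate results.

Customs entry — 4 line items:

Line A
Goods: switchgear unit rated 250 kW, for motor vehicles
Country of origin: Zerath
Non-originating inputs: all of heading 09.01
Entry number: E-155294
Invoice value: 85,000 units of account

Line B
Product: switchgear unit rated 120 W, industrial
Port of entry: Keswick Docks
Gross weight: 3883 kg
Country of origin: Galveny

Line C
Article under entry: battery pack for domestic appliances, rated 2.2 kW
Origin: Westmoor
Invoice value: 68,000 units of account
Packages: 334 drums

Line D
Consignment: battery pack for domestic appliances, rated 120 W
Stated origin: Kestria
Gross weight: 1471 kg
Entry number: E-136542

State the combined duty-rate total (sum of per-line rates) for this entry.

Line A: switchgear unit → 09.02; rated 250 kW → 09.02.03; for motor vehicles → 09.02.03.03. Scheduled 9%. Zerath agreement on 09.02.03: CTH met → 20% available; preference 20% not lower than 9% → no reduction. → 9%.
Line B: switchgear unit → 09.02; rated 120 W → 09.02.01; industrial → 09.02.01.03. Scheduled 23%. quota on 09.02.01 exhausted → over-quota 18%; anti-dumping (Galveny, 09.02): +32%; total 18% + 32% = 50%. → 50%.
Line C: battery pack → 09.01; rated 2.2 kW → 09.01.02; for domestic appliances → 09.01.02.01. Scheduled 30%. No special measure applies. → 30%.
Line D: battery pack → 09.01; rated 120 W → 09.01.01; for domestic appliances → 09.01.01.01. Scheduled 35%. quota on 09.01.01.01 exhausted → over-quota 51%. → 51%.
Sum: 9% + 50% + 30% + 51% = 140%.

140%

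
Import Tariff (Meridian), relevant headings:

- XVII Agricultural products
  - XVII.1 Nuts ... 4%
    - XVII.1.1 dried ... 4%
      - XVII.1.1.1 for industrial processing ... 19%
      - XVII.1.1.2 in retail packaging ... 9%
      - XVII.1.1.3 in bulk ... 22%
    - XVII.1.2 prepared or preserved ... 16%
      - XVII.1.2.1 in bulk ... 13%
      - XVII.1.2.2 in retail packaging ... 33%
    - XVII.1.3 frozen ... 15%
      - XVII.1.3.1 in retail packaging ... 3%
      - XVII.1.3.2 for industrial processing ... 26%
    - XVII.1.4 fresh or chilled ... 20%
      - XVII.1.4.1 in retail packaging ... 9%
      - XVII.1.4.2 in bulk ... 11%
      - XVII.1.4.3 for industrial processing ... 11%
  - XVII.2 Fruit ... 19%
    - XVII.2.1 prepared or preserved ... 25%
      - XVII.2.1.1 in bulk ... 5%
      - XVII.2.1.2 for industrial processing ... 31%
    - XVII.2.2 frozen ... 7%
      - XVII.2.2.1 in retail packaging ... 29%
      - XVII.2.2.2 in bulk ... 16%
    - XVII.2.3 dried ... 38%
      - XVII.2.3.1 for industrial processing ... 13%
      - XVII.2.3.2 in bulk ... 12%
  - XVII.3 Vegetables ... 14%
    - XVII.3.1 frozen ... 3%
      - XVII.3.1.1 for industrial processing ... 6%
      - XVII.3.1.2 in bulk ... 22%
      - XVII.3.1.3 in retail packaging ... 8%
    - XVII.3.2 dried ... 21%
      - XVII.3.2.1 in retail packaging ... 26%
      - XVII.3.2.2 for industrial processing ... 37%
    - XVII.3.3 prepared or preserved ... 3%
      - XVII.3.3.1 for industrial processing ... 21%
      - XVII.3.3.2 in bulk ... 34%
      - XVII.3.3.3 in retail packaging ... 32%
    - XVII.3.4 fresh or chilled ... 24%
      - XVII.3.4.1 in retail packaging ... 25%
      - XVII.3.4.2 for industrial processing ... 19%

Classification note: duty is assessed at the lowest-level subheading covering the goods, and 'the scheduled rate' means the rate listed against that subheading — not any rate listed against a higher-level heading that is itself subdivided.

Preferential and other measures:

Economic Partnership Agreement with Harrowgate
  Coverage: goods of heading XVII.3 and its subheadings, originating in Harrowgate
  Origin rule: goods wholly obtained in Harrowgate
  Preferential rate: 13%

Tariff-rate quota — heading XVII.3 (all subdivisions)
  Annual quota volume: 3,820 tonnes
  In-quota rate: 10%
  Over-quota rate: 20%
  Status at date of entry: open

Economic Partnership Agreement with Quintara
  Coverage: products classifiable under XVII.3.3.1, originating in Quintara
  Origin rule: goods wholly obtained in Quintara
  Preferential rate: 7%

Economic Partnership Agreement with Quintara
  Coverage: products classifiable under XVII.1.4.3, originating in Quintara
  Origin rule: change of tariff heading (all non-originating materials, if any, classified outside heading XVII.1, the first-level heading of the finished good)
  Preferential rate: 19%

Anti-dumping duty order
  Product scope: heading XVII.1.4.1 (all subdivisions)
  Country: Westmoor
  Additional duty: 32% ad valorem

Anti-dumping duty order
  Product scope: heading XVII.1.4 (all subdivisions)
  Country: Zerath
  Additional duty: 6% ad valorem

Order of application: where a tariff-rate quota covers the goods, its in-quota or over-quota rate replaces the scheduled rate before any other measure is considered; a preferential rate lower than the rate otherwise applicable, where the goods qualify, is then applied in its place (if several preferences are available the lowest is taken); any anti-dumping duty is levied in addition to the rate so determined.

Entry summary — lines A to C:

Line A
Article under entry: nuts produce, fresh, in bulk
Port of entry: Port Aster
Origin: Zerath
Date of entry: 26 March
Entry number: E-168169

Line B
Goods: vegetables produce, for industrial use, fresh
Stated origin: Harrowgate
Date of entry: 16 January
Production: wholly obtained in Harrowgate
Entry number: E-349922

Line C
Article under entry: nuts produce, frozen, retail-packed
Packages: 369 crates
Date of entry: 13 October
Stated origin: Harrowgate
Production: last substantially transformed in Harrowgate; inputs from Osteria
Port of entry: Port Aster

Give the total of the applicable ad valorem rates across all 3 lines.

Line A: nuts → XVII.1; fresh → XVII.1.4; in bulk → XVII.1.4.2. Scheduled 11%. anti-dumping (Zerath, XVII.1.4): +6%; total 11% + 6% = 17%. → 17%.
Line B: vegetables → XVII.3; fresh → XVII.3.4; for industrial use → XVII.3.4.2. Scheduled 19%. quota on XVII.3 open → in-quota 10%; Harrowgate agreement on XVII.3: wholly obtained → 13% available; preference 13% not lower than 10% → no reduction. → 10%.
Line C: nuts → XVII.1; frozen → XVII.1.3; retail-packed → XVII.1.3.1. Scheduled 3%. Harrowgate agreement on XVII.3: XVII.1.3.1 not covered. → 3%.
Sum: 17% + 10% + 3% = 30%.

30%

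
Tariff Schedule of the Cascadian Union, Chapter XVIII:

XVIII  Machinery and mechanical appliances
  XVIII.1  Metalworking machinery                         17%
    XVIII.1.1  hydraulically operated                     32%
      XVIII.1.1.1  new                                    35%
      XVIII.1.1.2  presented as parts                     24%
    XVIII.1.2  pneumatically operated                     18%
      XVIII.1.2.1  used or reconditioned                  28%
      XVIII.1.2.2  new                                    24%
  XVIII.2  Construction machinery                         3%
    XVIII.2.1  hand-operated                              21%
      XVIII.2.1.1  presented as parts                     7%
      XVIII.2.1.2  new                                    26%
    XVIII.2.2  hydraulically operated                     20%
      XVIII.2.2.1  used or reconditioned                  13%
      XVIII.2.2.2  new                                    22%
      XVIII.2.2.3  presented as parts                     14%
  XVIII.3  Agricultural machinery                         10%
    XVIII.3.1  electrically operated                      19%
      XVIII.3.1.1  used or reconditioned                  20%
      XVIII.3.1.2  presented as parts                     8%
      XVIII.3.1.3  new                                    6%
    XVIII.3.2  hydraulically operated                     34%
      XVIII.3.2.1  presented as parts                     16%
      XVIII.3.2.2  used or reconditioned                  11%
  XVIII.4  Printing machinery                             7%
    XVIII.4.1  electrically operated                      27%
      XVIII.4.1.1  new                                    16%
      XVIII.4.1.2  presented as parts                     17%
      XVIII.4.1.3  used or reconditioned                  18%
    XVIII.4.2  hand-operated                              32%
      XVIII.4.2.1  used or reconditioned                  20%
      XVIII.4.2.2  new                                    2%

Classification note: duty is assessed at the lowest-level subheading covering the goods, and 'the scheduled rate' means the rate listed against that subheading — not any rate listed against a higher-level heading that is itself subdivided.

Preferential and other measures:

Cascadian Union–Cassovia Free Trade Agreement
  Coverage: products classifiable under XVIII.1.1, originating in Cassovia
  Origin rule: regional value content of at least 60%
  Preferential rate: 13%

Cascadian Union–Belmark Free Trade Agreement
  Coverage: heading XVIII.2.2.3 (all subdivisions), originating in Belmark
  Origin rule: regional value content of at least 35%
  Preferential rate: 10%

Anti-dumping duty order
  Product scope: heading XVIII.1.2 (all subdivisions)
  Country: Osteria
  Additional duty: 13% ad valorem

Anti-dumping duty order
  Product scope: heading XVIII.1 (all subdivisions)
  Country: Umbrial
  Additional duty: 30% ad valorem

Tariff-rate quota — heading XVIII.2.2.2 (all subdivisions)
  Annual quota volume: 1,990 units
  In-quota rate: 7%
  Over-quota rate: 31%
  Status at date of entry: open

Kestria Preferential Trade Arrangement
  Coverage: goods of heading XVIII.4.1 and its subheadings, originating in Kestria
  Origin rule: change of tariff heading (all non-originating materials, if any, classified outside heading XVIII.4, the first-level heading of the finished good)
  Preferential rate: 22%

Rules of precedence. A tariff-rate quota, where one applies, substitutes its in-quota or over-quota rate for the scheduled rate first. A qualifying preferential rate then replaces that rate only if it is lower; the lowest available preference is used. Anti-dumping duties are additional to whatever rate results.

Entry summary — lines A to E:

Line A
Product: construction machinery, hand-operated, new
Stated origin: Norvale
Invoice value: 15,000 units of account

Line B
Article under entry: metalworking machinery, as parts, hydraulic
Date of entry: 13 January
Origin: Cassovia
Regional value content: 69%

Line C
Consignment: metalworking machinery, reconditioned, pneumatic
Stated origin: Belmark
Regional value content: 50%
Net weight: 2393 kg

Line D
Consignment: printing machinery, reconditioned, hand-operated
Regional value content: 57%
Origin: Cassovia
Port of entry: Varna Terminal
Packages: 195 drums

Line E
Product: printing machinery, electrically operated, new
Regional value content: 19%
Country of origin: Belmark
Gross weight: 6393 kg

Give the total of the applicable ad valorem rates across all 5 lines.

Line A: construction → XVIII.2; hand-operated → XVIII.2.1; new → XVIII.2.1.2. Scheduled 26%. No special measure applies. → 26%.
Line B: metalworking → XVIII.1; hydraulic → XVIII.1.1; as parts → XVIII.1.1.2. Scheduled 24%. Cassovia agreement on XVIII.1.1: RVC ≥ 60% → 13% available; preferential 13%. → 13%.
Line C: metalworking → XVIII.1; pneumatic → XVIII.1.2; reconditioned → XVIII.1.2.1. Scheduled 28%. Belmark agreement on XVIII.2.2.3: XVIII.1.2.1 not covered. → 28%.
Line D: printing → XVIII.4; hand-operated → XVIII.4.2; reconditioned → XVIII.4.2.1. Scheduled 20%. Cassovia agreement on XVIII.1.1: XVIII.4.2.1 not covered. → 20%.
Line E: printing → XVIII.4; electrically operated → XVIII.4.1; new → XVIII.4.1.1. Scheduled 16%. Belmark agreement on XVIII.2.2.3: XVIII.4.1.1 not covered. → 16%.
Sum: 26% + 13% + 28% + 20% + 16% = 103%.

103%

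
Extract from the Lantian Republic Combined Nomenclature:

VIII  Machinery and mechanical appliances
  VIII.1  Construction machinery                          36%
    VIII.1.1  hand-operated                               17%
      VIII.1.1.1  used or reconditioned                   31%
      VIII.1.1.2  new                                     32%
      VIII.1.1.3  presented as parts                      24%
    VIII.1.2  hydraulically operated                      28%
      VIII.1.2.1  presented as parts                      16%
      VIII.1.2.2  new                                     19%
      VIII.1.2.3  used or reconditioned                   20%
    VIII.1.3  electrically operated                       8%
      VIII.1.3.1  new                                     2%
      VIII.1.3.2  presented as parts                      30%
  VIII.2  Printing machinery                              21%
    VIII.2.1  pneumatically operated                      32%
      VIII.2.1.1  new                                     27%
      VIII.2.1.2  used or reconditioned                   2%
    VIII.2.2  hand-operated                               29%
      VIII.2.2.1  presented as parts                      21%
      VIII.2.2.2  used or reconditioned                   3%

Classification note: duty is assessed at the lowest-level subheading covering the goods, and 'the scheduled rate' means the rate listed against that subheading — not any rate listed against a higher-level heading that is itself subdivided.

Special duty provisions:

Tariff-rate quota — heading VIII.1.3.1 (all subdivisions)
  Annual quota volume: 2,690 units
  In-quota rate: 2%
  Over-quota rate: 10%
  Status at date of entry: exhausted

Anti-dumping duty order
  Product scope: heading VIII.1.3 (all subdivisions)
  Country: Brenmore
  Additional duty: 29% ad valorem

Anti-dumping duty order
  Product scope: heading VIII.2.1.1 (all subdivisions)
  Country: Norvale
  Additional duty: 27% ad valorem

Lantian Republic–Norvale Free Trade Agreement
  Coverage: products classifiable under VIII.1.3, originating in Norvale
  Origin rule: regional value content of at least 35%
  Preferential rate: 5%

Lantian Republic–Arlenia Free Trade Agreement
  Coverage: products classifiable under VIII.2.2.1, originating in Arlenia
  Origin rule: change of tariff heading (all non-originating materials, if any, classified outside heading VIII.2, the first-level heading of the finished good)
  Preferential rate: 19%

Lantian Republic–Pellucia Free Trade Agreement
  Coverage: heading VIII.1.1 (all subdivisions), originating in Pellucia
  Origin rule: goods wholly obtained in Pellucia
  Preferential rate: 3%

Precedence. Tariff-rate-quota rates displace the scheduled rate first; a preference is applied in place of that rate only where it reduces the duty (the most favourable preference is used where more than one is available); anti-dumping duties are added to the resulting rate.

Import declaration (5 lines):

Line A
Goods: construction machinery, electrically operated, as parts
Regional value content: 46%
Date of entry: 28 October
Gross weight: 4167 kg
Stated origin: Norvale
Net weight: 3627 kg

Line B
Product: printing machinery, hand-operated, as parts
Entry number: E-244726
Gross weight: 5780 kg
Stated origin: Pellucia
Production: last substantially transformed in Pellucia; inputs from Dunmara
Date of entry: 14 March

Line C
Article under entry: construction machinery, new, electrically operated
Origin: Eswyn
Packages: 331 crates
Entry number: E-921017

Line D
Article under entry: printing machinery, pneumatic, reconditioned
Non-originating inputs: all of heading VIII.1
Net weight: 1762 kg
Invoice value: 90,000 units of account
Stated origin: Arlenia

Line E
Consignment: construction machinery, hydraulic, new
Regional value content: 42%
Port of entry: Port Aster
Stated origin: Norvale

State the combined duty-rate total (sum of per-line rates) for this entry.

Line A: construction → VIII.1; electrically operated → VIII.1.3; as parts → VIII.1.3.2. Scheduled 30%. Norvale agreement on VIII.1.3: RVC ≥ 35% → 5% available; preferential 5%. → 5%.
Line B: printing → VIII.2; hand-operated → VIII.2.2; as parts → VIII.2.2.1. Scheduled 21%. Pellucia agreement on VIII.1.1: VIII.2.2.1 not covered. → 21%.
Line C: construction → VIII.1; electrically operated → VIII.1.3; new → VIII.1.3.1. Scheduled 2%. quota on VIII.1.3.1 exhausted → over-quota 10%. → 10%.
Line D: printing → VIII.2; pneumatic → VIII.2.1; reconditioned → VIII.2.1.2. Scheduled 2%. Arlenia agreement on VIII.2.2.1: VIII.2.1.2 not covered. → 2%.
Line E: construction → VIII.1; hydraulic → VIII.1.2; new → VIII.1.2.2. Scheduled 19%. Norvale agreement on VIII.1.3: VIII.1.2.2 not covered. → 19%.
Sum: 5% + 21% + 10% + 2% + 19% = 57%.

57%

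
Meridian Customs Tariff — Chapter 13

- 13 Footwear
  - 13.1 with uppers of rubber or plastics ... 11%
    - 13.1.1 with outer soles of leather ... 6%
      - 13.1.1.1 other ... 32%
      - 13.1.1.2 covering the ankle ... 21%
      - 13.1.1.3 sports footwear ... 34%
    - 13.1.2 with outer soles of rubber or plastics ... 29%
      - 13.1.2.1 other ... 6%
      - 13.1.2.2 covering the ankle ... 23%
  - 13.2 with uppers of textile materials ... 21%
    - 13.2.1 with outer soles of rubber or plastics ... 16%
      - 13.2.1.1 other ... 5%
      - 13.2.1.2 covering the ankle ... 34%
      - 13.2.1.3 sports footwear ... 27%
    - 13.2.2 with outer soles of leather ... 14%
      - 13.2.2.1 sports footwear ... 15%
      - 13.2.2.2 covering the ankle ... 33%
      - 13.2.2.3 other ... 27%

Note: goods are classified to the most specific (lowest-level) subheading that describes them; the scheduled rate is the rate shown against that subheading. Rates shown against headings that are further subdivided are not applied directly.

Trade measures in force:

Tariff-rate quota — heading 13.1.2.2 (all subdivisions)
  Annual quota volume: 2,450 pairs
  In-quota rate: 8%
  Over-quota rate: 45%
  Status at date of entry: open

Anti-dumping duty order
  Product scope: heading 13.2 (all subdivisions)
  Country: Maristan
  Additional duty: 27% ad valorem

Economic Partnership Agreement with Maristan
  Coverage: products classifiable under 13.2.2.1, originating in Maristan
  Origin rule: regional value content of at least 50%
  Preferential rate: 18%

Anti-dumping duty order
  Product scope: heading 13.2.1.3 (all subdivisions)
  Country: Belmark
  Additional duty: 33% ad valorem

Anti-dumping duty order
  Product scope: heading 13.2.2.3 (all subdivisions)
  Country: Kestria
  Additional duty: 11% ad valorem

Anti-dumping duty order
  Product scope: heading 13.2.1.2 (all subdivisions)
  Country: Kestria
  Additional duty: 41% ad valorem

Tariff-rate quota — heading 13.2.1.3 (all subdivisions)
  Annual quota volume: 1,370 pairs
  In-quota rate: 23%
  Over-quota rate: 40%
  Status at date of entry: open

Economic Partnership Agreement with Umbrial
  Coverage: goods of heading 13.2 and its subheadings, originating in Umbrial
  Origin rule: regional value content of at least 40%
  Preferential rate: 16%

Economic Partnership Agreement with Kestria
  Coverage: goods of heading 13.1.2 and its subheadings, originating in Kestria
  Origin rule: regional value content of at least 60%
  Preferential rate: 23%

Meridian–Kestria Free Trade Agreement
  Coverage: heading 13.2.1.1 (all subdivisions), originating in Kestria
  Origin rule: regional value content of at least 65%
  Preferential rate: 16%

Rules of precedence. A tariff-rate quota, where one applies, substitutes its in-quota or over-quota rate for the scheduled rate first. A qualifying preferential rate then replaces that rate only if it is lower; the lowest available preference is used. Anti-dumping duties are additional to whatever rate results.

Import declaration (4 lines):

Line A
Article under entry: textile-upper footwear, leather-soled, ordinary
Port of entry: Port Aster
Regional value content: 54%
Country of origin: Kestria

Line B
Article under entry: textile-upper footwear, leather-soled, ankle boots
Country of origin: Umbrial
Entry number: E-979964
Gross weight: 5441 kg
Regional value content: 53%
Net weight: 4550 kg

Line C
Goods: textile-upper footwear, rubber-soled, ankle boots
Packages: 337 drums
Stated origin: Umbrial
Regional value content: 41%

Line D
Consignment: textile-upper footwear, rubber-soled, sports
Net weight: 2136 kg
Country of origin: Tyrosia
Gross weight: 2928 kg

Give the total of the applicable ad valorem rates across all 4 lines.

Line A: textile-upper → 13.2; leather-soled → 13.2.2; ordinary → 13.2.2.3. Scheduled 27%. Kestria agreement on 13.1.2: 13.2.2.3 not covered; Kestria agreement on 13.2.1.1: 13.2.2.3 not covered; anti-dumping (Kestria, 13.2.2.3): +11%; total 27% + 11% = 38%. → 38%.
Line B: textile-upper → 13.2; leather-soled → 13.2.2; ankle boots → 13.2.2.2. Scheduled 33%. Umbrial agreement on 13.2: RVC ≥ 40% → 16% available; preferential 16%. → 16%.
Line C: textile-upper → 13.2; rubber-soled → 13.2.1; ankle boots → 13.2.1.2. Scheduled 34%. Umbrial agreement on 13.2: RVC ≥ 40% → 16% available; preferential 16%. → 16%.
Line D: textile-upper → 13.2; rubber-soled → 13.2.1; sports → 13.2.1.3. Scheduled 27%. quota on 13.2.1.3 open → in-quota 23%. → 23%.
Sum: 38% + 16% + 16% + 23% = 93%.

93%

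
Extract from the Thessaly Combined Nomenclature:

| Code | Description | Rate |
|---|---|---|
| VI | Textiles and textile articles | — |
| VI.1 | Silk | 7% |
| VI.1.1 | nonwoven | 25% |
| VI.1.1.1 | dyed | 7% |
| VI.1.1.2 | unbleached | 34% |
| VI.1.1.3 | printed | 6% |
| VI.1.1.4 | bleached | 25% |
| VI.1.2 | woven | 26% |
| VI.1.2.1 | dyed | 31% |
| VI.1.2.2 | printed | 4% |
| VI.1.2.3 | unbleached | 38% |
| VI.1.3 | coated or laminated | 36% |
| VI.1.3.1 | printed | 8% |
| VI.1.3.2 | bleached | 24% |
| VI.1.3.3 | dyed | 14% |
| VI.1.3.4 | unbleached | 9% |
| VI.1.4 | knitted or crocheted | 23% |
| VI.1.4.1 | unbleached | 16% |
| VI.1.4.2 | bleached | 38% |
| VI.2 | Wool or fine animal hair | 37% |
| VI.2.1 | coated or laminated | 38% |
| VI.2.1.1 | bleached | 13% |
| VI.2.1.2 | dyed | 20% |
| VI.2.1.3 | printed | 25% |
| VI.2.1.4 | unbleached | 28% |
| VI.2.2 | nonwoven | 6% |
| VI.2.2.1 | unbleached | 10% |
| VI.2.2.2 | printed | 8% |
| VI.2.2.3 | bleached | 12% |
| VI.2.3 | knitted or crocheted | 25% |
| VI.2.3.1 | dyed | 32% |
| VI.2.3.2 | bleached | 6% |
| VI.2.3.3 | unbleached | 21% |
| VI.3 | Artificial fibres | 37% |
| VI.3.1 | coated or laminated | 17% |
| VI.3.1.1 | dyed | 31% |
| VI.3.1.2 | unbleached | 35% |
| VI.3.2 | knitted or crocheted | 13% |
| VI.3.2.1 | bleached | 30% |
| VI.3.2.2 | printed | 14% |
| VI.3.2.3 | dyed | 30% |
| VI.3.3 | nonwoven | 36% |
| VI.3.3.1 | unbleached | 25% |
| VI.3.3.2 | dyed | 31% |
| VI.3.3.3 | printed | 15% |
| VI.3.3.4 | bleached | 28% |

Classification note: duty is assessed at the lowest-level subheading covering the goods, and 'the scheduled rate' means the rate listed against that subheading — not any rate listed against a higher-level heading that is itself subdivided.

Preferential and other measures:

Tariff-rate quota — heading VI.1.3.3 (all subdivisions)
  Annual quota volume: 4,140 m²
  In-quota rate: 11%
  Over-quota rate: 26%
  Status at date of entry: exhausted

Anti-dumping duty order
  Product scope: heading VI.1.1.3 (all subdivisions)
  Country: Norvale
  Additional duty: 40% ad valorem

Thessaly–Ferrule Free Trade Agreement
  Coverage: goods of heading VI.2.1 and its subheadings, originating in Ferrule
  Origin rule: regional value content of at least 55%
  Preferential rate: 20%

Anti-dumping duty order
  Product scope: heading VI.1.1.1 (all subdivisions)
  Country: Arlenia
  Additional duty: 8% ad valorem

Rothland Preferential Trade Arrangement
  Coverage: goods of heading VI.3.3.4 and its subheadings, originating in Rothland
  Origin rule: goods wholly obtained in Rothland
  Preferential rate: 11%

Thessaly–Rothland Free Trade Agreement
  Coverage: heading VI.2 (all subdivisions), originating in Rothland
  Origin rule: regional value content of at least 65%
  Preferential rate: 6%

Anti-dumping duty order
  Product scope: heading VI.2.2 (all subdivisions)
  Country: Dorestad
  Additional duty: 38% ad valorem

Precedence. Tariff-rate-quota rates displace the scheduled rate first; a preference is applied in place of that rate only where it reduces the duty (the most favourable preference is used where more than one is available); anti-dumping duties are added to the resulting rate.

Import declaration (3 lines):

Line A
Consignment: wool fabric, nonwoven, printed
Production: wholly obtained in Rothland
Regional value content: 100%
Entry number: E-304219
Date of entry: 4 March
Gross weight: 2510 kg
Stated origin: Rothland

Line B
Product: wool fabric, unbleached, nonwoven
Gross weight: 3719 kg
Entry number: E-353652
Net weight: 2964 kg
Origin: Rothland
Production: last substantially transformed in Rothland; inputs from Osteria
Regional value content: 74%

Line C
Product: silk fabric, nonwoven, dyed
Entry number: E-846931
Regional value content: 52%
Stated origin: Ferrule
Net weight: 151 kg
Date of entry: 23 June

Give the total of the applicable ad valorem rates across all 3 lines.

Line A: wool → VI.2; nonwoven → VI.2.2; printed → VI.2.2.2. Scheduled 8%. Rothland agreement on VI.3.3.4: VI.2.2.2 not covered; Rothland agreement on VI.2: RVC ≥ 65% → 6% available; preferential 6%. → 6%.
Line B: wool → VI.2; nonwoven → VI.2.2; unbleached → VI.2.2.1. Scheduled 10%. Rothland agreement on VI.3.3.4: VI.2.2.1 not covered; Rothland agreement on VI.2: RVC ≥ 65% → 6% available; preferential 6%. → 6%.
Line C: silk → VI.1; nonwoven → VI.1.1; dyed → VI.1.1.1. Scheduled 7%. Ferrule agreement on VI.2.1: VI.1.1.1 not covered. → 7%.
Sum: 6% + 6% + 7% = 19%.

19%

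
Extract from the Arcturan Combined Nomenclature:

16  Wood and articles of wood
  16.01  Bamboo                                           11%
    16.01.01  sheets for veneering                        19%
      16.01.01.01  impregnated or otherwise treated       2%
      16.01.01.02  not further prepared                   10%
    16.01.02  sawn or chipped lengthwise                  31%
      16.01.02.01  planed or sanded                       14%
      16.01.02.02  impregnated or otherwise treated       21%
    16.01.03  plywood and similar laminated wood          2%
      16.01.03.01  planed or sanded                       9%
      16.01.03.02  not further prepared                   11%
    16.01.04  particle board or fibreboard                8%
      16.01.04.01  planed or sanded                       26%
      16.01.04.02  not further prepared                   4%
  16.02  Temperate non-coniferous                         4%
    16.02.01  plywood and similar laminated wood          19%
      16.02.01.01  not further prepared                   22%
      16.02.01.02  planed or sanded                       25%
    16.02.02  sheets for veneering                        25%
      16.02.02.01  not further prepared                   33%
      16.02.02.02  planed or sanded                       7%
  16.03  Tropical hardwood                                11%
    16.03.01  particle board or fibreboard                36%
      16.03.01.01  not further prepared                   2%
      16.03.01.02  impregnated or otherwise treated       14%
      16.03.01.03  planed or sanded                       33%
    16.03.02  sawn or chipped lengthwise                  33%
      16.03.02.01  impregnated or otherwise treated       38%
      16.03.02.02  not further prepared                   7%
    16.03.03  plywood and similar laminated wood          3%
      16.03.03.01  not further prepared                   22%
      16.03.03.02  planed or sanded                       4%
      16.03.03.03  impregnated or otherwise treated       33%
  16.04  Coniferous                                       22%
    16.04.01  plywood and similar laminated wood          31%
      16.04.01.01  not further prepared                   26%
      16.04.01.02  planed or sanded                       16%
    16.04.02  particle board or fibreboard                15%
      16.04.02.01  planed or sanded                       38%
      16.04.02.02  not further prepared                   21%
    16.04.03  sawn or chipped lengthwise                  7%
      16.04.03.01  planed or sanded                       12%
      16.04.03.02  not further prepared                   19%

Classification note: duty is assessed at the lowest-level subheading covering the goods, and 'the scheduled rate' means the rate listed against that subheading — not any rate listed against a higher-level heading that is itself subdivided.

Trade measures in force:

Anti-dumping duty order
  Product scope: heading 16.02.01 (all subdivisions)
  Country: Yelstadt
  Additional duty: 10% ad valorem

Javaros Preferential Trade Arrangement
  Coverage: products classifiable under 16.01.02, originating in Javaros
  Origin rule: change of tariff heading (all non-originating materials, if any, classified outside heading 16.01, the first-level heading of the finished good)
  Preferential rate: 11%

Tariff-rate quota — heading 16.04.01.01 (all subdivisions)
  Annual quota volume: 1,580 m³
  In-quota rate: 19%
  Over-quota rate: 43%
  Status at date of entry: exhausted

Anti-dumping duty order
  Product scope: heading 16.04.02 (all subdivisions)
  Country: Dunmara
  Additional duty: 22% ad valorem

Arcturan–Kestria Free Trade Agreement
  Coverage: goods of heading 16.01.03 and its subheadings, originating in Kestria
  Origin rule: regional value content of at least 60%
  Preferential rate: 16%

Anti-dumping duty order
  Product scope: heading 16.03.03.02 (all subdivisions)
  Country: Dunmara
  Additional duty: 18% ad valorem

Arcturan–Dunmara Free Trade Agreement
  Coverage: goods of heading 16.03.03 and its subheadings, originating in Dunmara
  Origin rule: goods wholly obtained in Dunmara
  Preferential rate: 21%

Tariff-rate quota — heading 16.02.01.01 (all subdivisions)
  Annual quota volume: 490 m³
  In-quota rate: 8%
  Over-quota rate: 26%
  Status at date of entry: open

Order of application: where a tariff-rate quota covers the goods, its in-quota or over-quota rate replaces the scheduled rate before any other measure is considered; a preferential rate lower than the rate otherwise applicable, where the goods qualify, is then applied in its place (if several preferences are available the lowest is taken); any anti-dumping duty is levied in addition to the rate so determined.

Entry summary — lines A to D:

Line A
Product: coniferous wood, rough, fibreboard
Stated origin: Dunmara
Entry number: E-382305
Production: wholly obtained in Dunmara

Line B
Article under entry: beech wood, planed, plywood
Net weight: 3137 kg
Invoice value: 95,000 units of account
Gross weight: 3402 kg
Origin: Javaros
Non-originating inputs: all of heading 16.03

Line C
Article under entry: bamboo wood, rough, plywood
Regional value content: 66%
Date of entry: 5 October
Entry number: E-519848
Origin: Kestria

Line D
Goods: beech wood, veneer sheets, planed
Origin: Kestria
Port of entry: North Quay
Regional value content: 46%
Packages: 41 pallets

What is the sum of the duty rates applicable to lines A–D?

86%

Line A: coniferous → 16.04; fibreboard → 16.04.02; rough → 16.04.02.02. Scheduled 21%. Dunmara agreement on 16.03.03: 16.04.02.02 not covered; anti-dumping (Dunmara, 16.04.02): +22%; total 21% + 22% = 43%. → 43%.
Line B: beech → 16.02; plywood → 16.02.01; planed → 16.02.01.02. Scheduled 25%. Javaros agreement on 16.01.02: 16.02.01.02 not covered. → 25%.
Line C: bamboo → 16.01; plywood → 16.01.03; rough → 16.01.03.02. Scheduled 11%. Kestria agreement on 16.01.03: RVC ≥ 60% → 16% available; preference 16% not lower than 11% → no reduction. → 11%.
Line D: beech → 16.02; veneer sheets → 16.02.02; planed → 16.02.02.02. Scheduled 7%. Kestria agreement on 16.01.03: 16.02.02.02 not covered. → 7%.
Sum: 43% + 25% + 11% + 7% = 86%.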